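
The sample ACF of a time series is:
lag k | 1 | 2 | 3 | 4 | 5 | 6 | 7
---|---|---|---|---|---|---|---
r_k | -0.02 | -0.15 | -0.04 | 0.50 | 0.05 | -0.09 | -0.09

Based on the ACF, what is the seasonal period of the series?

4

The largest autocorrelation is r_4 = 0.50; the remaining lags stay at or below 0.05.
The dominant spike at lag 4 indicates a seasonal period of 4.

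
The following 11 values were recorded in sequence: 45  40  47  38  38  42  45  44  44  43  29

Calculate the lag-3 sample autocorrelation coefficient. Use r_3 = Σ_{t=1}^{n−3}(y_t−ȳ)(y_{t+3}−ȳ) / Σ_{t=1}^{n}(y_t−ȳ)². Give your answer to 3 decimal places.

Mean ȳ = (45 + 40 + 47 + 38 + 38 + 42 + 45 + 44 + 44 + 43 + 29)/11 = 41.3636
Numerator Σ_{t=1}^{8}(y_t−ȳ)(y_{t+3}−ȳ) = -50.1240
Denominator Σ(y_t−ȳ)² = 252.5455
r_3 = -50.1240 / 252.5455 = -0.198

-0.198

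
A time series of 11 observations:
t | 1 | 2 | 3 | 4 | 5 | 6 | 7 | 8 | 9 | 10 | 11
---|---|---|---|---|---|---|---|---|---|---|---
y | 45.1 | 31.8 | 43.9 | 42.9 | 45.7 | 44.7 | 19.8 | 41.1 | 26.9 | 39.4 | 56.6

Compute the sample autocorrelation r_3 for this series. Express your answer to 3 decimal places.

Mean ȳ = (45.1 + 31.8 + 43.9 + 42.9 + 45.7 + 44.7 + 19.8 + 41.1 + 26.9 + 39.4 + 56.6)/11 = 39.8091
Numerator Σ_{t=1}^{8}(y_t−ȳ)(y_{t+3}−ȳ) = -98.3366
Denominator Σ(y_t−ȳ)² = 1027.8291
r_3 = -98.3366 / 1027.8291 = -0.096

-0.096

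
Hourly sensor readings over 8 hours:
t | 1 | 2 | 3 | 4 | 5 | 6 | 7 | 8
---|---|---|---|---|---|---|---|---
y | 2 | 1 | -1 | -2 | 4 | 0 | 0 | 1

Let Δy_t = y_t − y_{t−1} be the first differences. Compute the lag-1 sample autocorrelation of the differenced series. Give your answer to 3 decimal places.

-0.445

First differences Δy: -1, -2, -1, 6, -4, 0, 1
Mean of differences = -0.1429
Numerator Σ(Δy_t−Δȳ)(Δy_{t+1}−Δȳ) = -26.1633
Denominator Σ(Δy_t−Δȳ)² = 58.8571
r_1(Δy) = -26.1633 / 58.8571 = -0.445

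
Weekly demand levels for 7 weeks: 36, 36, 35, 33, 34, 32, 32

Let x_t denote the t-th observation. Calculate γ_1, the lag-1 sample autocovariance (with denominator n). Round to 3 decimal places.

Mean x̄ = (36 + 36 + 35 + 33 + 34 + 32 + 32)/7 = 34.0000
Σ_{t=1}^{6}(x_t−x̄)(x_{t+1}−x̄) = 9.0000
γ_1 = 9.0000 / 7 = 1.286

1.286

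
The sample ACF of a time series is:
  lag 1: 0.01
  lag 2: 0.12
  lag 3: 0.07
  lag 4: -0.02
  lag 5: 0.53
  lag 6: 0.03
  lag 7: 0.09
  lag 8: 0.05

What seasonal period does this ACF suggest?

The largest autocorrelation is r_5 = 0.53; the remaining lags stay at or below 0.12.
The dominant spike at lag 5 indicates a seasonal period of 5.

5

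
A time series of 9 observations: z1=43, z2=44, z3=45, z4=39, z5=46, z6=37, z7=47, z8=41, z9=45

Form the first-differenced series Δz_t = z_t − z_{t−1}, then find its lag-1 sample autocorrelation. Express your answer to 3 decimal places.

First differences Δz: 1, 1, -6, 7, -9, 10, -6, 4
Mean of differences = 0.2500
Numerator Σ(Δz_t−Δz̄)(Δz_{t+1}−Δz̄) = -283.3125
Denominator Σ(Δz_t−Δz̄)² = 319.5000
r_1(Δz) = -283.3125 / 319.5000 = -0.887

-0.887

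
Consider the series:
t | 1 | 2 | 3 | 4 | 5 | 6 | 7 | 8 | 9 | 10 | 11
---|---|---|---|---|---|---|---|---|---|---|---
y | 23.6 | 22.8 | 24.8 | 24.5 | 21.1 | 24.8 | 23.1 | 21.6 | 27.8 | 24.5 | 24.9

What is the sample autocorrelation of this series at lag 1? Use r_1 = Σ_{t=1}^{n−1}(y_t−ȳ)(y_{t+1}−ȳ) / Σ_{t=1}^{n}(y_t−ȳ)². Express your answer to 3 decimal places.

Mean ȳ = (23.6 + 22.8 + 24.8 + 24.5 + 21.1 + 24.8 + 23.1 + 21.6 + 27.8 + 24.5 + 24.9)/11 = 23.9545
Numerator Σ_{t=1}^{10}(y_t−ȳ)(y_{t+1}−ȳ) = -9.2275
Denominator Σ(y_t−ȳ)² = 33.5873
r_1 = -9.2275 / 33.5873 = -0.275

-0.275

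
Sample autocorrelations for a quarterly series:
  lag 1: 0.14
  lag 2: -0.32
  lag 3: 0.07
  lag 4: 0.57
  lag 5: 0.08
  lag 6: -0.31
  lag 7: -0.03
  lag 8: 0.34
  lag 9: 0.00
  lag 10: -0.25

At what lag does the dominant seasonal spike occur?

4

The largest autocorrelation is r_4 = 0.57, with a weaker echo at lag 8 (0.34); the remaining lags stay at or below 0.14.
The dominant spike at lag 4 indicates a seasonal period of 4.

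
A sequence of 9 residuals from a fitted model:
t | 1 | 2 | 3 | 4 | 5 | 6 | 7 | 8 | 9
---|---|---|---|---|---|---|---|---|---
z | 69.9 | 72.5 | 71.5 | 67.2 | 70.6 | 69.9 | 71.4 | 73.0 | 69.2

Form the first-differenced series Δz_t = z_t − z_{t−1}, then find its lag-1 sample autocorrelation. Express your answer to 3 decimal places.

-0.348

First differences Δz: 2.6, -1.0, -4.3, 3.4, -0.7, 1.5, 1.6, -3.8
Mean of differences = -0.0875
Numerator Σ(Δz_t−Δz̄)(Δz_{t+1}−Δz̄) = -19.9939
Denominator Σ(Δz_t−Δz̄)² = 57.4888
r_1(Δz) = -19.9939 / 57.4888 = -0.348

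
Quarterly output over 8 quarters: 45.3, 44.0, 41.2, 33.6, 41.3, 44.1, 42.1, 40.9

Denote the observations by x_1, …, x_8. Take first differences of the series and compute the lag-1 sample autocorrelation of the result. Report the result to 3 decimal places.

First differences Δx: -1.3, -2.8, -7.6, 7.7, 2.8, -2.0, -1.2
Mean of differences = -0.6286
Numerator Σ(Δx_t−Δx̄)(Δx_{t+1}−Δx̄) = -16.8294
Denominator Σ(Δx_t−Δx̄)² = 137.0943
r_1(Δx) = -16.8294 / 137.0943 = -0.123

-0.123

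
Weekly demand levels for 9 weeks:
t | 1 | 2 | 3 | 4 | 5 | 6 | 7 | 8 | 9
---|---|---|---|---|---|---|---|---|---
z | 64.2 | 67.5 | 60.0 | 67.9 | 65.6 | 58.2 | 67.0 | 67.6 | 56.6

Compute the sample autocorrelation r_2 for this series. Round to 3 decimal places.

-0.350

Mean z̄ = (64.2 + 67.5 + 60.0 + 67.9 + 65.6 + 58.2 + 67.0 + 67.6 + 56.6)/9 = 63.8444
Numerator Σ_{t=1}^{7}(z_t−z̄)(z_{t+2}−z̄) = -54.7006
Denominator Σ(z_t−z̄)² = 156.2022
r_2 = -54.7006 / 156.2022 = -0.350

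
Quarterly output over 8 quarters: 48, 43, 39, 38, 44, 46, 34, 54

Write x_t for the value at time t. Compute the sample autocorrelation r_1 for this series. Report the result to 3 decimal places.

-0.377

Mean x̄ = (48 + 43 + 39 + 38 + 44 + 46 + 34 + 54)/8 = 43.2500
Σ(x_t−x̄)(x_{t+1}−x̄) = (-1.1875) + (1.0625) + (22.3125) + (-3.9375) + (2.0625) + (-25.4375) + (-99.4375) = -104.5625
Denominator Σ(x_t−x̄)² = 277.5000
r_1 = -104.5625 / 277.5000 = -0.377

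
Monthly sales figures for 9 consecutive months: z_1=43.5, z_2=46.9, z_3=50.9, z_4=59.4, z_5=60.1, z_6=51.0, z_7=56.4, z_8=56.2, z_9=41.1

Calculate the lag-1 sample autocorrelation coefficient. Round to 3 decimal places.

Mean z̄ = (43.5 + 46.9 + 50.9 + 59.4 + 60.1 + 51.0 + 56.4 + 56.2 + 41.1)/9 = 51.7222
Numerator Σ_{t=1}^{8}(z_t−z̄)(z_{t+1}−z̄) = 65.5773
Denominator Σ(z_t−z̄)² = 375.9556
r_1 = 65.5773 / 375.9556 = 0.174

0.174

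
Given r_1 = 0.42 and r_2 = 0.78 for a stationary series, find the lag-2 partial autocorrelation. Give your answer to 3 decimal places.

0.733

φ_{22} = (r_2 − r_1²) / (1 − r_1²)
r_1² = (0.42)² = 0.1764
Numerator = 0.78 − 0.1764 = 0.6036; denominator = 1 − 0.1764 = 0.8236
φ_{22} = 0.6036 / 0.8236 = 0.733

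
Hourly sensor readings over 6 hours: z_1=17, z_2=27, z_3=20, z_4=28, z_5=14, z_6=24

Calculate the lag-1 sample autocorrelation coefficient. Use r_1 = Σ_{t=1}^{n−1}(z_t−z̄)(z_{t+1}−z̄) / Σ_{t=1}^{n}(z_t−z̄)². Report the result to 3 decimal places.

Mean z̄ = (17 + 27 + 20 + 28 + 14 + 24)/6 = 21.6667
Deviations from mean: -4.6667, 5.3333, -1.6667, 6.3333, -7.6667, 2.3333
Σ(z_t−z̄)(z_{t+1}−z̄) = (-24.8889) + (-8.8889) + (-10.5556) + (-48.5556) + (-17.8889) = -110.7778
Denominator Σ(z_t−z̄)² = 157.3333
r_1 = -110.7778 / 157.3333 = -0.704

-0.704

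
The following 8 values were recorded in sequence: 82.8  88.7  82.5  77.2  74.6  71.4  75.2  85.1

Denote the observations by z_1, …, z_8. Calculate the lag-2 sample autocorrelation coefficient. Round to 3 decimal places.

Mean z̄ = (82.8 + 88.7 + 82.5 + 77.2 + 74.6 + 71.4 + 75.2 + 85.1)/8 = 79.6875
Deviations from mean: 3.1125, 9.0125, 2.8125, -2.4875, -5.0875, -8.2875, -4.4875, 5.4125
Numerator Σ_{t=1}^{6}(z_t−z̄)(z_{t+2}−z̄) = -29.3841
Denominator Σ(z_t−z̄)² = 249.0088
r_2 = -29.3841 / 249.0088 = -0.118

-0.118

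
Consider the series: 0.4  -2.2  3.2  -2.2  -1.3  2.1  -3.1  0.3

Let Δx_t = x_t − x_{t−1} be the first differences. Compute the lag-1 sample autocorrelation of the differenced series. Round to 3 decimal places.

-0.693

First differences Δx: -2.6, 5.4, -5.4, 0.9, 3.4, -5.2, 3.4
Mean of differences = -0.0143
Numerator Σ(Δx_t−Δx̄)(Δx_{t+1}−Δx̄) = -80.3731
Denominator Σ(Δx_t−Δx̄)² = 116.0486
r_1(Δx) = -80.3731 / 116.0486 = -0.693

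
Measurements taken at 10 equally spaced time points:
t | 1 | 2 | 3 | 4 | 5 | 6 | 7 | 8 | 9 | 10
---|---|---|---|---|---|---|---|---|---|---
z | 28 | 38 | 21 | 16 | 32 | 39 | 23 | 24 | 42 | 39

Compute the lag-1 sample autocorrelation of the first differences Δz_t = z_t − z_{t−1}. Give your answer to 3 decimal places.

First differences Δz: 10, -17, -5, 16, 7, -16, 1, 18, -3
Mean of differences = 1.2222
Numerator Σ(Δz_t−Δz̄)(Δz_{t+1}−Δz̄) = -223.3827
Denominator Σ(Δz_t−Δz̄)² = 1295.5556
r_1(Δz) = -223.3827 / 1295.5556 = -0.172

-0.172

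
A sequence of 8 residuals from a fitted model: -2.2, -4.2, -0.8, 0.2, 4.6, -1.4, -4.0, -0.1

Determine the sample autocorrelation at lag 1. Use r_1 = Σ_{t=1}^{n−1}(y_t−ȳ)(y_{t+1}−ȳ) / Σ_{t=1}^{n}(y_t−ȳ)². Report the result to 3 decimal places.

Mean ȳ = (-2.2 − 4.2 − 0.8 + 0.2 + 4.6 − 1.4 − 4.0 − 0.1)/8 = -0.9875
Deviations from mean: -1.2125, -3.2125, 0.1875, 1.1875, 5.5875, -0.4125, -3.0125, 0.8875
Numerator Σ_{t=1}^{7}(y_t−ȳ)(y_{t+1}−ȳ) = 6.4148
Denominator Σ(y_t−ȳ)² = 54.4888
r_1 = 6.4148 / 54.4888 = 0.118

0.118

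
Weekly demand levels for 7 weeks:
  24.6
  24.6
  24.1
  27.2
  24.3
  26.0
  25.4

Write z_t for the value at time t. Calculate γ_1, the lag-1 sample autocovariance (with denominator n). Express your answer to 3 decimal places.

Mean z̄ = (24.6 + 24.6 + 24.1 + 27.2 + 24.3 + 26.0 + 25.4)/7 = 25.1714
Σ_{t=1}^{6}(z_t−z̄)(z_{t+1}−z̄) = -3.5351
γ_1 = -3.5351 / 7 = -0.505

-0.505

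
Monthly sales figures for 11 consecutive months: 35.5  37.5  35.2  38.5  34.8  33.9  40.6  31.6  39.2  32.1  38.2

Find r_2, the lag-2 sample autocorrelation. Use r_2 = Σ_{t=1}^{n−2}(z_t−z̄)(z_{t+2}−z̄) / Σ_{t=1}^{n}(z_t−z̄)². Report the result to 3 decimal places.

Mean z̄ = (35.5 + 37.5 + 35.2 + 38.5 + 34.8 + 33.9 + 40.6 + 31.6 + 39.2 + 32.1 + 38.2)/11 = 36.1000
Numerator Σ_{t=1}^{9}(z_t−z̄)(z_{t+2}−z̄) = 42.3000
Denominator Σ(z_t−z̄)² = 85.9400
r_2 = 42.3000 / 85.9400 = 0.492

0.492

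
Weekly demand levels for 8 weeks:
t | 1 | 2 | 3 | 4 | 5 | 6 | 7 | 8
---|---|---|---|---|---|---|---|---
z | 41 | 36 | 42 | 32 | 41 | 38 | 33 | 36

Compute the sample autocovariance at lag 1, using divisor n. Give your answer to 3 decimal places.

-6.268

Mean z̄ = (41 + 36 + 42 + 32 + 41 + 38 + 33 + 36)/8 = 37.3750
Deviations: 3.6250, -1.3750, 4.6250, -5.3750, 3.6250, 0.6250, -4.3750, -1.3750
Σ_{t=1}^{7}(z_t−z̄)(z_{t+1}−z̄) = -50.1406
γ_1 = -50.1406 / 8 = -6.268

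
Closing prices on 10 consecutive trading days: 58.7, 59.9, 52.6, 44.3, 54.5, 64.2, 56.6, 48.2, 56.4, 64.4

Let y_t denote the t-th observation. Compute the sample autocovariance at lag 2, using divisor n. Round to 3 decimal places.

-27.610

Mean ȳ = (58.7 + 59.9 + 52.6 + 44.3 + 54.5 + 64.2 + 56.6 + 48.2 + 56.4 + 64.4)/10 = 55.9800
Σ_{t=1}^{8}(y_t−ȳ)(y_{t+2}−ȳ) = -276.1028
γ_2 = -276.1028 / 10 = -27.610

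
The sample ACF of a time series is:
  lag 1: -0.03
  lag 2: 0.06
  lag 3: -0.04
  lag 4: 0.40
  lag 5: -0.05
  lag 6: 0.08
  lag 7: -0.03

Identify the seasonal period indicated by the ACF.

4

The largest autocorrelation is r_4 = 0.40; the remaining lags stay at or below 0.08.
The dominant spike at lag 4 indicates a seasonal period of 4.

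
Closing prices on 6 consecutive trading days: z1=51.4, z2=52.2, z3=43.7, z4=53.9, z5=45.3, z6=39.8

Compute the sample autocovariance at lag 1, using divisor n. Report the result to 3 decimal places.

Mean z̄ = (51.4 + 52.2 + 43.7 + 53.9 + 45.3 + 39.8)/6 = 47.7167
Deviations: 3.6833, 4.4833, -4.0167, 6.1833, -2.4167, -7.9167
Σ_{t=1}^{5}(z_t−z̄)(z_{t+1}−z̄) = -22.1419
γ_1 = -22.1419 / 6 = -3.690

-3.690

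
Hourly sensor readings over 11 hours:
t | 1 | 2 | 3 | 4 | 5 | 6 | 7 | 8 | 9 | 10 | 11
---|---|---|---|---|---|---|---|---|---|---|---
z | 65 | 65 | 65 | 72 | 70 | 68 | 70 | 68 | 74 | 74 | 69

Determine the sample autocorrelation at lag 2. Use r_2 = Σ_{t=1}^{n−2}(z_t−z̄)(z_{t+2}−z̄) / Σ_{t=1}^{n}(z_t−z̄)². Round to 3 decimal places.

Mean z̄ = (65 + 65 + 65 + 72 + 70 + 68 + 70 + 68 + 74 + 74 + 69)/11 = 69.0909
Numerator Σ_{t=1}^{9}(z_t−z̄)(z_{t+2}−z̄) = -1.3802
Denominator Σ(z_t−z̄)² = 110.9091
r_2 = -1.3802 / 110.9091 = -0.012

-0.012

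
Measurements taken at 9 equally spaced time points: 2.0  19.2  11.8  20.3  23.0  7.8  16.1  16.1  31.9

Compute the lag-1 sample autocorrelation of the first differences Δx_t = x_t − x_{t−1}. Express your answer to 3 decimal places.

-0.388

First differences Δx: 17.2, -7.4, 8.5, 2.7, -15.2, 8.3, 0.0, 15.8
Mean of differences = 3.7375
Numerator Σ(Δx_t−Δx̄)(Δx_{t+1}−Δx̄) = -336.8127
Denominator Σ(Δx_t−Δx̄)² = 867.9588
r_1(Δx) = -336.8127 / 867.9588 = -0.388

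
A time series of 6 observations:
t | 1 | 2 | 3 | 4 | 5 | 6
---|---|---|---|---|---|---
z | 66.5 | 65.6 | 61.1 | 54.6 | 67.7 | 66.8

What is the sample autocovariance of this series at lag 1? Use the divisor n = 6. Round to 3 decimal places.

Mean z̄ = (66.5 + 65.6 + 61.1 + 54.6 + 67.7 + 66.8)/6 = 63.7167
Deviations: 2.7833, 1.8833, -2.6167, -9.1167, 3.9833, 3.0833
Σ_{t=1}^{5}(z_t−z̄)(z_{t+1}−z̄) = 0.1364
γ_1 = 0.1364 / 6 = 0.023

0.023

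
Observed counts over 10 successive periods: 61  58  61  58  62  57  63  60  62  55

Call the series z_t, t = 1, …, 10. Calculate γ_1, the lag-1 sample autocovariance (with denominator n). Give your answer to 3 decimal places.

-3.479

Mean z̄ = (61 + 58 + 61 + 58 + 62 + 57 + 63 + 60 + 62 + 55)/10 = 59.7000
Σ_{t=1}^{9}(z_t−z̄)(z_{t+1}−z̄) = -34.7900
γ_1 = -34.7900 / 10 = -3.479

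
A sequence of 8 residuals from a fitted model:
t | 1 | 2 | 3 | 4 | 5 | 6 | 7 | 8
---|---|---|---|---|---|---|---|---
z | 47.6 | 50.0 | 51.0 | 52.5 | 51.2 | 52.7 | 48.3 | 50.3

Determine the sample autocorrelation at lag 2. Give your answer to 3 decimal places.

Mean z̄ = (47.6 + 50.0 + 51.0 + 52.5 + 51.2 + 52.7 + 48.3 + 50.3)/8 = 50.4500
Deviations from mean: -2.8500, -0.4500, 0.5500, 2.0500, 0.7500, 2.2500, -2.1500, -0.1500
Σ(z_t−z̄)(z_{t+2}−z̄) = (-1.5675) + (-0.9225) + (0.4125) + (4.6125) + (-1.6125) + (-0.3375) = 0.5850
Denominator Σ(z_t−z̄)² = 23.1000
r_2 = 0.5850 / 23.1000 = 0.025

0.025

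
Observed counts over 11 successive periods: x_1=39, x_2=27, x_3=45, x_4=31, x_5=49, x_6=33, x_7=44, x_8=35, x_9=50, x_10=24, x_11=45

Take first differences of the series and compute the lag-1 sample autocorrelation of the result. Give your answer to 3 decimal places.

-0.845

First differences Δx: -12, 18, -14, 18, -16, 11, -9, 15, -26, 21
Mean of differences = 0.6000
Numerator Σ(Δx_t−Δx̄)(Δx_{t+1}−Δx̄) = -2352.5600
Denominator Σ(Δx_t−Δx̄)² = 2784.4000
r_1(Δx) = -2352.5600 / 2784.4000 = -0.845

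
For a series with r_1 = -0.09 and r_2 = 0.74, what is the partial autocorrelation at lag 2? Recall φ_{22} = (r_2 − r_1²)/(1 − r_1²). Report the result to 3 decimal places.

0.738

φ_{22} = (r_2 − r_1²) / (1 − r_1²)
r_1² = (-0.09)² = 0.0081
Numerator = 0.74 − 0.0081 = 0.7319; denominator = 1 − 0.0081 = 0.9919
φ_{22} = 0.7319 / 0.9919 = 0.738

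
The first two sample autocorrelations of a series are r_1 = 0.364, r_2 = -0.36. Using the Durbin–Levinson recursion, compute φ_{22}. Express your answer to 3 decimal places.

-0.568

φ_{22} = (r_2 − r_1²) / (1 − r_1²)
r_1² = (0.364)² = 0.132496
Numerator = -0.36 − 0.1325 = -0.4925; denominator = 1 − 0.1325 = 0.8675
φ_{22} = -0.4925 / 0.8675 = -0.568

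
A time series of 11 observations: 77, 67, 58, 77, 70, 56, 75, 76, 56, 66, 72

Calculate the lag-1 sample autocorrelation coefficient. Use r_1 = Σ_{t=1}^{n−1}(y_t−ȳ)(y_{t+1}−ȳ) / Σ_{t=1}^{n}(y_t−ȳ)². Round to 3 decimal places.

Mean ȳ = (77 + 67 + 58 + 77 + 70 + 56 + 75 + 76 + 56 + 66 + 72)/11 = 68.1818
Numerator Σ_{t=1}^{10}(y_t−ȳ)(y_{t+1}−ȳ) = -201.0331
Denominator Σ(y_t−ȳ)² = 687.6364
r_1 = -201.0331 / 687.6364 = -0.292

-0.292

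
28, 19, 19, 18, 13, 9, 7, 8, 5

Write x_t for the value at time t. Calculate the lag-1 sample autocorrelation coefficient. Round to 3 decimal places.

0.544

Mean x̄ = (28 + 19 + 19 + 18 + 13 + 9 + 7 + 8 + 5)/9 = 14.0000
Numerator Σ_{t=1}^{8}(x_t−x̄)(x_{t+1}−x̄) = 247.0000
Denominator Σ(x_t−x̄)² = 454.0000
r_1 = 247.0000 / 454.0000 = 0.544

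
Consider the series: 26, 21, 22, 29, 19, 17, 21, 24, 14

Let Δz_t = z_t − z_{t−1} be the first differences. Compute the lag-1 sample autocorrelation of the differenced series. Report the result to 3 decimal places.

First differences Δz: -5, 1, 7, -10, -2, 4, 3, -10
Mean of differences = -1.5000
Numerator Σ(Δz_t−Δz̄)(Δz_{t+1}−Δz̄) = -71.7500
Denominator Σ(Δz_t−Δz̄)² = 286.0000
r_1(Δz) = -71.7500 / 286.0000 = -0.251

-0.251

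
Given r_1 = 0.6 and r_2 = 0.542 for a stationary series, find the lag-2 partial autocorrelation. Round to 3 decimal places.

0.284

φ_{22} = (r_2 − r_1²) / (1 − r_1²)
r_1² = (0.6)² = 0.36
Numerator = 0.542 − 0.3600 = 0.1820; denominator = 1 − 0.3600 = 0.6400
φ_{22} = 0.1820 / 0.6400 = 0.284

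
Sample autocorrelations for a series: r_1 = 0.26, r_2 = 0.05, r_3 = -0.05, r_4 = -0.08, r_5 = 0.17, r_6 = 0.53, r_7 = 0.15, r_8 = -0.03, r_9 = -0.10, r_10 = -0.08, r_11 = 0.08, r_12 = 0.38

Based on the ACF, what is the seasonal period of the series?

6

The largest autocorrelation is r_6 = 0.53, with a weaker echo at lag 12 (0.38); the remaining lags stay at or below 0.26. The elevated value at lag 1 (0.26), dropping to 0.05 at lag 2, reflects decaying short-term dependence rather than seasonality.
The dominant spike at lag 6 indicates a seasonal period of 6.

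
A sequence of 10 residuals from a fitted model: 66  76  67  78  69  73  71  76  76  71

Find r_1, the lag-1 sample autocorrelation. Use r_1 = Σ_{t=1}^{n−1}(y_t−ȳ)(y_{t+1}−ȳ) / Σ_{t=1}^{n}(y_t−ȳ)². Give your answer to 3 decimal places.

Mean ȳ = (66 + 76 + 67 + 78 + 69 + 73 + 71 + 76 + 76 + 71)/10 = 72.3000
Numerator Σ_{t=1}^{9}(y_t−ȳ)(y_{t+1}−ȳ) = -91.0900
Denominator Σ(y_t−ȳ)² = 156.1000
r_1 = -91.0900 / 156.1000 = -0.584

-0.584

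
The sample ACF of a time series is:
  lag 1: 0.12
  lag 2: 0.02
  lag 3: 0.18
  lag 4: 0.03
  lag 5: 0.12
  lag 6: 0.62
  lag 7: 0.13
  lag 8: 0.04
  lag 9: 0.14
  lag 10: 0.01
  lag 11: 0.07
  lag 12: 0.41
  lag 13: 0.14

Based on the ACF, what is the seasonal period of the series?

The largest autocorrelation is r_6 = 0.62, with a weaker echo at lag 12 (0.41); the remaining lags stay at or below 0.18.
The dominant spike at lag 6 indicates a seasonal period of 6.

6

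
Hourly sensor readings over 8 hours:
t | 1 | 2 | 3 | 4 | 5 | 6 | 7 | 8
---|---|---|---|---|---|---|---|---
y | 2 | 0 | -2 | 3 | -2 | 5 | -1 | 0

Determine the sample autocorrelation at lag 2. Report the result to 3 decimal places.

Mean ȳ = (2 + 0 − 2 + 3 − 2 + 5 − 1 + 0)/8 = 0.6250
Deviations from mean: 1.3750, -0.6250, -2.6250, 2.3750, -2.6250, 4.3750, -1.6250, -0.6250
Σ(y_t−ȳ)(y_{t+2}−ȳ) = (-3.6094) + (-1.4844) + (6.8906) + (10.3906) + (4.2656) + (-2.7344) = 13.7188
Denominator Σ(y_t−ȳ)² = 43.8750
r_2 = 13.7188 / 43.8750 = 0.313

0.313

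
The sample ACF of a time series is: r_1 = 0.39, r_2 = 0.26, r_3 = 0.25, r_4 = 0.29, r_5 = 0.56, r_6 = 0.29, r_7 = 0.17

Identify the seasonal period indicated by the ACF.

The largest autocorrelation is r_5 = 0.56; the remaining lags stay at or below 0.39. The elevated value at lag 1 (0.39), dropping to 0.26 at lag 2, reflects decaying short-term dependence rather than seasonality.
The dominant spike at lag 5 indicates a seasonal period of 5.

5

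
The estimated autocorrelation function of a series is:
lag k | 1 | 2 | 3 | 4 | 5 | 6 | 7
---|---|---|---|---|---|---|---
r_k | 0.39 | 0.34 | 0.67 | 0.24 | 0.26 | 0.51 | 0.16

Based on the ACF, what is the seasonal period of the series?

3

The largest autocorrelation is r_3 = 0.67, with a weaker echo at lag 6 (0.51); the remaining lags stay at or below 0.39. The elevated value at lag 1 (0.39), dropping to 0.34 at lag 2, reflects decaying short-term dependence rather than seasonality.
The dominant spike at lag 3 indicates a seasonal period of 3.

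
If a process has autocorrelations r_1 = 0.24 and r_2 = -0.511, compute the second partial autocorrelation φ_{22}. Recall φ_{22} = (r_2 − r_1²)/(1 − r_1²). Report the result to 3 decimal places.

-0.603

φ_{22} = (r_2 − r_1²) / (1 − r_1²)
r_1² = (0.24)² = 0.0576
Numerator = -0.511 − 0.0576 = -0.5686; denominator = 1 − 0.0576 = 0.9424
φ_{22} = -0.5686 / 0.9424 = -0.603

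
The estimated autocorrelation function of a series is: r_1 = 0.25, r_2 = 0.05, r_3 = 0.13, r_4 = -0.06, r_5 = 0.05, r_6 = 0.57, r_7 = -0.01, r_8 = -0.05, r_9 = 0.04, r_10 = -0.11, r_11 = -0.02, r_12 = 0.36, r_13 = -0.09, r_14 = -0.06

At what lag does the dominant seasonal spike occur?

The largest autocorrelation is r_6 = 0.57, with a weaker echo at lag 12 (0.36); the remaining lags stay at or below 0.25. The elevated value at lag 1 (0.25), dropping to 0.05 at lag 2, reflects decaying short-term dependence rather than seasonality.
The dominant spike at lag 6 indicates a seasonal period of 6.

6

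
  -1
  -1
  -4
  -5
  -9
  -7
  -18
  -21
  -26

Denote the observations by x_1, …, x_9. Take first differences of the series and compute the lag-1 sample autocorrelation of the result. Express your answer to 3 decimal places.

First differences Δx: 0, -3, -1, -4, 2, -11, -3, -5
Mean of differences = -3.1250
Numerator Σ(Δx_t−Δx̄)(Δx_{t+1}−Δx̄) = -47.2656
Denominator Σ(Δx_t−Δx̄)² = 106.8750
r_1(Δx) = -47.2656 / 106.8750 = -0.442

-0.442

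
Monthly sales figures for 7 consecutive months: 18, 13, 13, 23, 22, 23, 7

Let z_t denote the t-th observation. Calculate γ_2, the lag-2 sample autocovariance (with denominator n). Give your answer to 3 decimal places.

Mean z̄ = (18 + 13 + 13 + 23 + 22 + 23 + 7)/7 = 17.0000
Deviations: 1.0000, -4.0000, -4.0000, 6.0000, 5.0000, 6.0000, -10.0000
Σ_{t=1}^{5}(z_t−z̄)(z_{t+2}−z̄) = -62.0000
γ_2 = -62.0000 / 7 = -8.857

-8.857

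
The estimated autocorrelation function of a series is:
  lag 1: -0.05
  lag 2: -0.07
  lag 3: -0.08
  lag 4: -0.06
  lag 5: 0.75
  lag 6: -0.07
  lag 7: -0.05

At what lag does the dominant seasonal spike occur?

The largest autocorrelation is r_5 = 0.75; the remaining lags stay at or below -0.05.
The dominant spike at lag 5 indicates a seasonal period of 5.

5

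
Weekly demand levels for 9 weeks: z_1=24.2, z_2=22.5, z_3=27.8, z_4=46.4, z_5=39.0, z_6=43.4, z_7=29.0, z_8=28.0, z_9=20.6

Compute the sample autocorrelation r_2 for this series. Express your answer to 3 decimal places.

Mean z̄ = (24.2 + 22.5 + 27.8 + 46.4 + 39.0 + 43.4 + 29.0 + 28.0 + 20.6)/9 = 31.2111
Σ(z_t−z̄)(z_{t+2}−z̄) = (23.9157) + (-132.3121) + (-26.5688) + (185.1357) + (-17.2221) + (-39.1399) + (23.4623) = 17.2709
Denominator Σ(z_t−z̄)² = 704.4089
r_2 = 17.2709 / 704.4089 = 0.025

0.025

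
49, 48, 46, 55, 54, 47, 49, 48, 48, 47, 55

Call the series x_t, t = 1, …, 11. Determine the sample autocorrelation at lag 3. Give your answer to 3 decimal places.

Mean x̄ = (49 + 48 + 46 + 55 + 54 + 47 + 49 + 48 + 48 + 47 + 55)/11 = 49.6364
Numerator Σ_{t=1}^{8}(x_t−x̄)(x_{t+3}−x̄) = -14.3058
Denominator Σ(x_t−x̄)² = 112.5455
r_3 = -14.3058 / 112.5455 = -0.127

-0.127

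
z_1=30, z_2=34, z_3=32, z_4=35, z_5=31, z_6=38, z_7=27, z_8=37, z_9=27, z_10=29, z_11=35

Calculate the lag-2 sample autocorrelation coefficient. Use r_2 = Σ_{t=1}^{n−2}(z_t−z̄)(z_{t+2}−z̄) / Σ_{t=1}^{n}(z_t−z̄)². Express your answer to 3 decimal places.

0.363

Mean z̄ = (30 + 34 + 32 + 35 + 31 + 38 + 27 + 37 + 27 + 29 + 35)/11 = 32.2727
Numerator Σ_{t=1}^{9}(z_t−z̄)(z_{t+2}−z̄) = 53.0331
Denominator Σ(z_t−z̄)² = 146.1818
r_2 = 53.0331 / 146.1818 = 0.363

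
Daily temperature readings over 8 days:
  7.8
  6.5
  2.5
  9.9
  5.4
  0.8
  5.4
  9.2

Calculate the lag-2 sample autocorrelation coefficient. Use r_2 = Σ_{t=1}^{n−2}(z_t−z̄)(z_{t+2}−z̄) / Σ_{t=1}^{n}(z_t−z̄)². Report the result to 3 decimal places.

-0.568

Mean z̄ = (7.8 + 6.5 + 2.5 + 9.9 + 5.4 + 0.8 + 5.4 + 9.2)/8 = 5.9375
Deviations from mean: 1.8625, 0.5625, -3.4375, 3.9625, -0.5375, -5.1375, -0.5375, 3.2625
Σ(z_t−z̄)(z_{t+2}−z̄) = (-6.4023) + (2.2289) + (1.8477) + (-20.3573) + (0.2889) + (-16.7611) = -39.1553
Denominator Σ(z_t−z̄)² = 68.9188
r_2 = -39.1553 / 68.9188 = -0.568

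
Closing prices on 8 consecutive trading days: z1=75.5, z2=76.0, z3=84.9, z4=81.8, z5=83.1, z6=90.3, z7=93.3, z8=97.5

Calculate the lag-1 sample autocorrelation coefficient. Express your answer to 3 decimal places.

Mean z̄ = (75.5 + 76.0 + 84.9 + 81.8 + 83.1 + 90.3 + 93.3 + 97.5)/8 = 85.3000
Σ(z_t−z̄)(z_{t+1}−z̄) = (91.1400) + (3.7200) + (1.4000) + (7.7000) + (-11.0000) + (40.0000) + (97.6000) = 230.5600
Denominator Σ(z_t−z̄)² = 437.6200
r_1 = 230.5600 / 437.6200 = 0.527

0.527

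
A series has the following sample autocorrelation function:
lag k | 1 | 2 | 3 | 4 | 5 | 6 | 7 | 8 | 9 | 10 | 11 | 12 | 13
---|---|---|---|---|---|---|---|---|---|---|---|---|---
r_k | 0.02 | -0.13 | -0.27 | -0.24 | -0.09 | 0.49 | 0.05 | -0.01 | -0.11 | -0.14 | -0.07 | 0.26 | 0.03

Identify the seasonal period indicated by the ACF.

6

The largest autocorrelation is r_6 = 0.49, with a weaker echo at lag 12 (0.26); the remaining lags stay at or below 0.05.
The dominant spike at lag 6 indicates a seasonal period of 6.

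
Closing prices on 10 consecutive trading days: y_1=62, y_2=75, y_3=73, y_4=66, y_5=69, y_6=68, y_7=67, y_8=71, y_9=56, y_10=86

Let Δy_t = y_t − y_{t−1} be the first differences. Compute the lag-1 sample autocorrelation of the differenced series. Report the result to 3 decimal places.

-0.386

First differences Δy: 13, -2, -7, 3, -1, -1, 4, -15, 30
Mean of differences = 2.6667
Numerator Σ(Δy_t−Δȳ)(Δy_{t+1}−Δȳ) = -505.4444
Denominator Σ(Δy_t−Δȳ)² = 1310.0000
r_1(Δy) = -505.4444 / 1310.0000 = -0.386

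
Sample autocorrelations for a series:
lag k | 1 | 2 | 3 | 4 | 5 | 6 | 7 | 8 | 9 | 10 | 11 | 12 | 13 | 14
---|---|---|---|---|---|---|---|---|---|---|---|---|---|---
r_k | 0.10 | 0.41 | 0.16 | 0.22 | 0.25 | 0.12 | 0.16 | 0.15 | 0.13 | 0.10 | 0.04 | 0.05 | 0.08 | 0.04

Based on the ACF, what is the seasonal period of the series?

2

The largest autocorrelation is r_2 = 0.41; the remaining lags stay at or below 0.25.
The dominant spike at lag 2 indicates a seasonal period of 2.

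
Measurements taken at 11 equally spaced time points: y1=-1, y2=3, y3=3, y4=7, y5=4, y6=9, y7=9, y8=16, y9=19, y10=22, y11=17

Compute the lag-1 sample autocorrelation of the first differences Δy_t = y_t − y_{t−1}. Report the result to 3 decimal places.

First differences Δy: 4, 0, 4, -3, 5, 0, 7, 3, 3, -5
Mean of differences = 1.8000
Numerator Σ(Δy_t−Δȳ)(Δy_{t+1}−Δȳ) = -49.4400
Denominator Σ(Δy_t−Δȳ)² = 125.6000
r_1(Δy) = -49.4400 / 125.6000 = -0.394

-0.394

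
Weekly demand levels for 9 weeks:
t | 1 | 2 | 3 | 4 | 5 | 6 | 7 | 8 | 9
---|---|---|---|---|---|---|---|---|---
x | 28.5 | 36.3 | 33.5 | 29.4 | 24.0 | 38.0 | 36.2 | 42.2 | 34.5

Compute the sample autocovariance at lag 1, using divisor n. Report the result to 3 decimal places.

2.878

Mean x̄ = (28.5 + 36.3 + 33.5 + 29.4 + 24.0 + 38.0 + 36.2 + 42.2 + 34.5)/9 = 33.6222
Σ_{t=1}^{8}(x_t−x̄)(x_{t+1}−x̄) = 25.9017
γ_1 = 25.9017 / 9 = 2.878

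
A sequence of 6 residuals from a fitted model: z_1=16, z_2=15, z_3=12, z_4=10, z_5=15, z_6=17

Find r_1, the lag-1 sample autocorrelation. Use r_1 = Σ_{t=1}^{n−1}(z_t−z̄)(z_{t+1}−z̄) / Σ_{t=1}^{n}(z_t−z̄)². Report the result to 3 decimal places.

Mean z̄ = (16 + 15 + 12 + 10 + 15 + 17)/6 = 14.1667
Deviations from mean: 1.8333, 0.8333, -2.1667, -4.1667, 0.8333, 2.8333
Σ(z_t−z̄)(z_{t+1}−z̄) = (1.5278) + (-1.8056) + (9.0278) + (-3.4722) + (2.3611) = 7.6389
Denominator Σ(z_t−z̄)² = 34.8333
r_1 = 7.6389 / 34.8333 = 0.219

0.219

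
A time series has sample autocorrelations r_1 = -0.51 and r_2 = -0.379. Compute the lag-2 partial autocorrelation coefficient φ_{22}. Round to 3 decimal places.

-0.864

φ_{22} = (r_2 − r_1²) / (1 − r_1²)
r_1² = (-0.51)² = 0.2601
Numerator = -0.379 − 0.2601 = -0.6391; denominator = 1 − 0.2601 = 0.7399
φ_{22} = -0.6391 / 0.7399 = -0.864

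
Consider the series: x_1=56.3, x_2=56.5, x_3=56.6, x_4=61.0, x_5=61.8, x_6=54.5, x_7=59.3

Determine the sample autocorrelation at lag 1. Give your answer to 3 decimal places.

-0.135

Mean x̄ = (56.3 + 56.5 + 56.6 + 61.0 + 61.8 + 54.5 + 59.3)/7 = 58.0000
Deviations from mean: -1.7000, -1.5000, -1.4000, 3.0000, 3.8000, -3.5000, 1.3000
Σ(x_t−x̄)(x_{t+1}−x̄) = (2.5500) + (2.1000) + (-4.2000) + (11.4000) + (-13.3000) + (-4.5500) = -6.0000
Denominator Σ(x_t−x̄)² = 44.4800
r_1 = -6.0000 / 44.4800 = -0.135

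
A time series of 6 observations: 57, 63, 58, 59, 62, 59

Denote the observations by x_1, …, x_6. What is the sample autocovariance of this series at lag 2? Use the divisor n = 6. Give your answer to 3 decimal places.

Mean x̄ = (57 + 63 + 58 + 59 + 62 + 59)/6 = 59.6667
Σ_{t=1}^{4}(x_t−x̄)(x_{t+2}−x̄) = -1.2222
γ_2 = -1.2222 / 6 = -0.204

-0.204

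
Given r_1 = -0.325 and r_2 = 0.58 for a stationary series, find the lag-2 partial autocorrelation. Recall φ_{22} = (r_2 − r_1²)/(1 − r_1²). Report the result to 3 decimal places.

φ_{22} = (r_2 − r_1²) / (1 − r_1²)
r_1² = (-0.325)² = 0.105625
Numerator = 0.58 − 0.1056 = 0.4744; denominator = 1 − 0.1056 = 0.8944
φ_{22} = 0.4744 / 0.8944 = 0.530

0.530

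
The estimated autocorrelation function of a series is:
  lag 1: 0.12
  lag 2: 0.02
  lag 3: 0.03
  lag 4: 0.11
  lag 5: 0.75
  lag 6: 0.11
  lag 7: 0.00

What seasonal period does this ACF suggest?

The largest autocorrelation is r_5 = 0.75; the remaining lags stay at or below 0.12.
The dominant spike at lag 5 indicates a seasonal period of 5.

5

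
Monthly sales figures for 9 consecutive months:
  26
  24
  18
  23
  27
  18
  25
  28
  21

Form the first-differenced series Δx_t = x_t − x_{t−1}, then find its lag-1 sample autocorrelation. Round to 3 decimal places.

-0.357

First differences Δx: -2, -6, 5, 4, -9, 7, 3, -7
Mean of differences = -0.6250
Numerator Σ(Δx_t−Δx̄)(Δx_{t+1}−Δx̄) = -94.8906
Denominator Σ(Δx_t−Δx̄)² = 265.8750
r_1(Δx) = -94.8906 / 265.8750 = -0.357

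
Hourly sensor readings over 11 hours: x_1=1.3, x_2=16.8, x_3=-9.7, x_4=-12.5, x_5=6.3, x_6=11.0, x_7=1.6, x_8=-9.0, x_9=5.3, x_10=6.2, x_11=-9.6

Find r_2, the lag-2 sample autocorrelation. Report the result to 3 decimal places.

Mean x̄ = (1.3 + 16.8 − 9.7 − 12.5 + 6.3 + 11.0 + 1.6 − 9.0 + 5.3 + 6.2 − 9.6)/11 = 0.7000
Numerator Σ_{t=1}^{9}(x_t−x̄)(x_{t+2}−x̄) = -604.4200
Denominator Σ(x_t−x̄)² = 931.8200
r_2 = -604.4200 / 931.8200 = -0.649

-0.649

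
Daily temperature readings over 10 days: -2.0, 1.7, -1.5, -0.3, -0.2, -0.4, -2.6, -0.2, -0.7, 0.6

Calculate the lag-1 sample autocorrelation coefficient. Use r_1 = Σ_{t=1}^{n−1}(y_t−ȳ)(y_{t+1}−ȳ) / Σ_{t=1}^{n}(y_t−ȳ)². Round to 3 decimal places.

Mean ȳ = (-2.0 + 1.7 − 1.5 − 0.3 − 0.2 − 0.4 − 2.6 − 0.2 − 0.7 + 0.6)/10 = -0.5600
Numerator Σ_{t=1}^{9}(y_t−ȳ)(y_{t+1}−ȳ) = -6.7456
Denominator Σ(y_t−ȳ)² = 13.9440
r_1 = -6.7456 / 13.9440 = -0.484

-0.484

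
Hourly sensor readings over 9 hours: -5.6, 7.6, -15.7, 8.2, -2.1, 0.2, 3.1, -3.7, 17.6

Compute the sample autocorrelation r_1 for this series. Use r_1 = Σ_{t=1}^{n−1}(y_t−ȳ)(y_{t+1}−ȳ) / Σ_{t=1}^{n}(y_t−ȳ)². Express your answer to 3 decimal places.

Mean ȳ = (-5.6 + 7.6 − 15.7 + 8.2 − 2.1 + 0.2 + 3.1 − 3.7 + 17.6)/9 = 1.0667
Numerator Σ_{t=1}^{8}(y_t−ȳ)(y_{t+1}−ȳ) = -382.8078
Denominator Σ(y_t−ȳ)² = 730.1200
r_1 = -382.8078 / 730.1200 = -0.524

-0.524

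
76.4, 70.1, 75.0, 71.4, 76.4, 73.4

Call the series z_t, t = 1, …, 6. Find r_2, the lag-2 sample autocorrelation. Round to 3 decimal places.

0.465

Mean z̄ = (76.4 + 70.1 + 75.0 + 71.4 + 76.4 + 73.4)/6 = 73.7833
Deviations from mean: 2.6167, -3.6833, 1.2167, -2.3833, 2.6167, -0.3833
Σ(z_t−z̄)(z_{t+2}−z̄) = (3.1836) + (8.7786) + (3.1836) + (0.9136) = 16.0594
Denominator Σ(z_t−z̄)² = 34.5683
r_2 = 16.0594 / 34.5683 = 0.465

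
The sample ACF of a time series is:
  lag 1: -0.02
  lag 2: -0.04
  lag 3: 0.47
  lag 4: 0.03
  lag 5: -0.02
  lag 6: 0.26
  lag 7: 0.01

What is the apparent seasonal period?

The largest autocorrelation is r_3 = 0.47, with a weaker echo at lag 6 (0.26); the remaining lags stay at or below 0.03.
The dominant spike at lag 3 indicates a seasonal period of 3.

3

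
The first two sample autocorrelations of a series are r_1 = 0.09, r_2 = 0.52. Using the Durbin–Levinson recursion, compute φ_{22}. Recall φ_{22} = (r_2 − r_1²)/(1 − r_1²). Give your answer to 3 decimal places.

0.516

φ_{22} = (r_2 − r_1²) / (1 − r_1²)
r_1² = (0.09)² = 0.0081
Numerator = 0.52 − 0.0081 = 0.5119; denominator = 1 − 0.0081 = 0.9919
φ_{22} = 0.5119 / 0.9919 = 0.516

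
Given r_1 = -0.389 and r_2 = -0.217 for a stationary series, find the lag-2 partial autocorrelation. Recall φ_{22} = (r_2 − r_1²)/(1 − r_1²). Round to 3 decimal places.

-0.434

φ_{22} = (r_2 − r_1²) / (1 − r_1²)
r_1² = (-0.389)² = 0.151321
Numerator = -0.217 − 0.1513 = -0.3683; denominator = 1 − 0.1513 = 0.8487
φ_{22} = -0.3683 / 0.8487 = -0.434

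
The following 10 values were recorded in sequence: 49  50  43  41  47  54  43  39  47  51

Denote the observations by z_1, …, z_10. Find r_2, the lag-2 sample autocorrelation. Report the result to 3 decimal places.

-0.803

Mean z̄ = (49 + 50 + 43 + 41 + 47 + 54 + 43 + 39 + 47 + 51)/10 = 46.4000
Numerator Σ_{t=1}^{8}(z_t−z̄)(z_{t+2}−z̄) = -165.7200
Denominator Σ(z_t−z̄)² = 206.4000
r_2 = -165.7200 / 206.4000 = -0.803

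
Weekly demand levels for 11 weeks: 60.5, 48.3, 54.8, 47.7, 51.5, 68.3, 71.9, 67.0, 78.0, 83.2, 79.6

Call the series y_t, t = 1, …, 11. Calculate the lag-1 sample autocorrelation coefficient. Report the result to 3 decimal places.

Mean ȳ = (60.5 + 48.3 + 54.8 + 47.7 + 51.5 + 68.3 + 71.9 + 67.0 + 78.0 + 83.2 + 79.6)/11 = 64.6182
Numerator Σ_{t=1}^{10}(y_t−ȳ)(y_{t+1}−ȳ) = 1170.2342
Denominator Σ(y_t−ȳ)² = 1659.0164
r_1 = 1170.2342 / 1659.0164 = 0.705

0.705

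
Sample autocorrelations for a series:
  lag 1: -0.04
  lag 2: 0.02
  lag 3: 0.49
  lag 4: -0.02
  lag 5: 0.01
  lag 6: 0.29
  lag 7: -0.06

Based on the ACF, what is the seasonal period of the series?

The largest autocorrelation is r_3 = 0.49, with a weaker echo at lag 6 (0.29); the remaining lags stay at or below 0.02.
The dominant spike at lag 3 indicates a seasonal period of 3.

3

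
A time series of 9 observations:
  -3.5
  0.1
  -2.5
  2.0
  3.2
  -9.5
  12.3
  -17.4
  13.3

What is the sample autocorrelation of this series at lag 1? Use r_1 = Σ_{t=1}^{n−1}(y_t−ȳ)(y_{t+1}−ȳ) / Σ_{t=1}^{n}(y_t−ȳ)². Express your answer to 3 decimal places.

Mean ȳ = (-3.5 + 0.1 − 2.5 + 2.0 + 3.2 − 9.5 + 12.3 − 17.4 + 13.3)/9 = -0.2222
Numerator Σ_{t=1}^{8}(y_t−ȳ)(y_{t+1}−ȳ) = -594.5616
Denominator Σ(y_t−ȳ)² = 753.4956
r_1 = -594.5616 / 753.4956 = -0.789

-0.789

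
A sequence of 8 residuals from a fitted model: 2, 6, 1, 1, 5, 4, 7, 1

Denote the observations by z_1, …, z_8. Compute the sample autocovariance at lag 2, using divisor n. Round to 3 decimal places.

Mean z̄ = (2 + 6 + 1 + 1 + 5 + 4 + 7 + 1)/8 = 3.3750
Σ_{t=1}^{6}(z_t−z̄)(z_{t+2}−z̄) = -3.9063
γ_2 = -3.9063 / 8 = -0.488

-0.488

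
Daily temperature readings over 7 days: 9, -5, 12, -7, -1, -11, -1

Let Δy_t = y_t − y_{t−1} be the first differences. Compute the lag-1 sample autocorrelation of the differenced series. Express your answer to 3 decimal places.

First differences Δy: -14, 17, -19, 6, -10, 10
Mean of differences = -1.6667
Numerator Σ(Δy_t−Δȳ)(Δy_{t+1}−Δȳ) = -847.7778
Denominator Σ(Δy_t−Δȳ)² = 1065.3333
r_1(Δy) = -847.7778 / 1065.3333 = -0.796

-0.796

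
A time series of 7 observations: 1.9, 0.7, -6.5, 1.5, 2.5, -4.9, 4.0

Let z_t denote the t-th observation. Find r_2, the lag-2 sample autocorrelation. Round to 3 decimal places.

-0.266

Mean z̄ = (1.9 + 0.7 − 6.5 + 1.5 + 2.5 − 4.9 + 4.0)/7 = -0.1143
Deviations from mean: 2.0143, 0.8143, -6.3857, 1.6143, 2.6143, -4.7857, 4.1143
Numerator Σ_{t=1}^{5}(z_t−z̄)(z_{t+2}−z̄) = -25.2118
Denominator Σ(z_t−z̄)² = 94.7686
r_2 = -25.2118 / 94.7686 = -0.266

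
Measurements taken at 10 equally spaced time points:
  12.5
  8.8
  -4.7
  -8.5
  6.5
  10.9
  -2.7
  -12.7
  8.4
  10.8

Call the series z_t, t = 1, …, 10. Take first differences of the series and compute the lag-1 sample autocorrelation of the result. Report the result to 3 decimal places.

0.022

First differences Δz: -3.7, -13.5, -3.8, 15.0, 4.4, -13.6, -10.0, 21.1, 2.4
Mean of differences = -0.1889
Numerator Σ(Δz_t−Δz̄)(Δz_{t+1}−Δz̄) = 25.9388
Denominator Σ(Δz_t−Δz̄)² = 1190.3489
r_1(Δz) = 25.9388 / 1190.3489 = 0.022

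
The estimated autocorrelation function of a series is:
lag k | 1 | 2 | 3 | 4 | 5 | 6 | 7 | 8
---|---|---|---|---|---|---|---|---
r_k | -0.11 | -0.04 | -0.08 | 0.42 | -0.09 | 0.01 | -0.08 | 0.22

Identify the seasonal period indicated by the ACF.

4

The largest autocorrelation is r_4 = 0.42, with a weaker echo at lag 8 (0.22); the remaining lags stay at or below 0.01.
The dominant spike at lag 4 indicates a seasonal period of 4.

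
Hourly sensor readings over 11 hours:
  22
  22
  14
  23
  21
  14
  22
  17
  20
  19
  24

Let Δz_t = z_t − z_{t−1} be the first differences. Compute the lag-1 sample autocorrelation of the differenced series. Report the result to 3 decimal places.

-0.605

First differences Δz: 0, -8, 9, -2, -7, 8, -5, 3, -1, 5
Mean of differences = 0.2000
Numerator Σ(Δz_t−Δz̄)(Δz_{t+1}−Δz̄) = -194.4400
Denominator Σ(Δz_t−Δz̄)² = 321.6000
r_1(Δz) = -194.4400 / 321.6000 = -0.605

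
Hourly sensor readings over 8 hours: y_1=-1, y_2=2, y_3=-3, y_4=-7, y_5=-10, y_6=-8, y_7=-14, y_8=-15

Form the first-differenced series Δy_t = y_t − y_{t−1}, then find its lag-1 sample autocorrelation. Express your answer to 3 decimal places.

-0.431

First differences Δy: 3, -5, -4, -3, 2, -6, -1
Mean of differences = -2.0000
Numerator Σ(Δy_t−Δȳ)(Δy_{t+1}−Δȳ) = -31.0000
Denominator Σ(Δy_t−Δȳ)² = 72.0000
r_1(Δy) = -31.0000 / 72.0000 = -0.431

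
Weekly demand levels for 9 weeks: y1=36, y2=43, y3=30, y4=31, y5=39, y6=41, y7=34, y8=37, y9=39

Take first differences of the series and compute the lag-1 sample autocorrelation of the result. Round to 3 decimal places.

First differences Δy: 7, -13, 1, 8, 2, -7, 3, 2
Mean of differences = 0.3750
Numerator Σ(Δy_t−Δȳ)(Δy_{t+1}−Δȳ) = -106.8906
Denominator Σ(Δy_t−Δȳ)² = 347.8750
r_1(Δy) = -106.8906 / 347.8750 = -0.307

-0.307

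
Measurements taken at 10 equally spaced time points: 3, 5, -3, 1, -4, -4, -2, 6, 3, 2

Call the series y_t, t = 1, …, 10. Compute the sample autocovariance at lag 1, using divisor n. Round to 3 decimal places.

2.711

Mean ȳ = (3 + 5 − 3 + 1 − 4 − 4 − 2 + 6 + 3 + 2)/10 = 0.7000
Σ_{t=1}^{9}(y_t−ȳ)(y_{t+1}−ȳ) = 27.1100
γ_1 = 27.1100 / 10 = 2.711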